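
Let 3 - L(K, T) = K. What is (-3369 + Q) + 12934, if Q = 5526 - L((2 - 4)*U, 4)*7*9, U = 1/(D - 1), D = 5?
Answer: 29741/2 ≈ 14871.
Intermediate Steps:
U = ¼ (U = 1/(5 - 1) = 1/4 = ¼ ≈ 0.25000)
L(K, T) = 3 - K
Q = 10611/2 (Q = 5526 - (3 - (2 - 4)/4)*7*9 = 5526 - (3 - (-2)/4)*7*9 = 5526 - (3 - 1*(-½))*7*9 = 5526 - (3 + ½)*7*9 = 5526 - (7/2)*7*9 = 5526 - 49*9/2 = 5526 - 1*441/2 = 5526 - 441/2 = 10611/2 ≈ 5305.5)
(-3369 + Q) + 12934 = (-3369 + 10611/2) + 12934 = 3873/2 + 12934 = 29741/2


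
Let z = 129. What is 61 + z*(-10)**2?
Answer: 12961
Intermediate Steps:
61 + z*(-10)**2 = 61 + 129*(-10)**2 = 61 + 129*100 = 61 + 12900 = 12961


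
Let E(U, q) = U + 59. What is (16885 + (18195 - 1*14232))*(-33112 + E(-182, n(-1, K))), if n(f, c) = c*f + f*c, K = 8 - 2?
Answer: -692883280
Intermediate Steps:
K = 6
n(f, c) = 2*c*f (n(f, c) = c*f + c*f = 2*c*f)
E(U, q) = 59 + U
(16885 + (18195 - 1*14232))*(-33112 + E(-182, n(-1, K))) = (16885 + (18195 - 1*14232))*(-33112 + (59 - 182)) = (16885 + (18195 - 14232))*(-33112 - 123) = (16885 + 3963)*(-33235) = 20848*(-33235) = -692883280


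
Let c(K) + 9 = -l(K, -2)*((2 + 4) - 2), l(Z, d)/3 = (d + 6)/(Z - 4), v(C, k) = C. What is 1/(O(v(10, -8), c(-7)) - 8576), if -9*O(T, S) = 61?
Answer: -9/77245 ≈ -0.00011651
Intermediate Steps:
l(Z, d) = 3*(6 + d)/(-4 + Z) (l(Z, d) = 3*((d + 6)/(Z - 4)) = 3*((6 + d)/(-4 + Z)) = 3*(6 + d)/(-4 + Z))
c(K) = -9 - 48/(-4 + K) (c(K) = -9 - 3*(6 - 2)/(-4 + K)*((2 + 4) - 2) = -9 - 3*4/(-4 + K)*(6 - 2) = -9 - 12/(-4 + K)*4 = -9 - 48/(-4 + K))
O(T, S) = -61/9 (O(T, S) = -⅑*61 = -61/9)
1/(O(v(10, -8), c(-7)) - 8576) = 1/(-61/9 - 8576) = 1/(-77245/9) = -9/77245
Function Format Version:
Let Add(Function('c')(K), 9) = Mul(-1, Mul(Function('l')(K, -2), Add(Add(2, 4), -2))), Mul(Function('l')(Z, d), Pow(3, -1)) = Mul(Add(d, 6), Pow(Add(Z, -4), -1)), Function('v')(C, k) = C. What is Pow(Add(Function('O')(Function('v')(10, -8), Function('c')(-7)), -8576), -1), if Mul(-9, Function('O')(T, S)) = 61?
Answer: Rational(-9, 77245) ≈ -0.00011651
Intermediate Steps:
Function('l')(Z, d) = Mul(3, Pow(Add(-4, Z), -1), Add(6, d)) (Function('l')(Z, d) = Mul(3, Mul(Add(d, 6), Pow(Add(Z, -4), -1))) = Mul(3, Mul(Add(6, d), Pow(Add(-4, Z), -1))) = Mul(3, Mul(Pow(Add(-4, Z), -1), Add(6, d))) = Mul(3, Pow(Add(-4, Z), -1), Add(6, d)))
Function('c')(K) = Add(-9, Mul(-48, Pow(Add(-4, K), -1))) (Function('c')(K) = Add(-9, Mul(-1, Mul(Mul(3, Pow(Add(-4, K), -1), Add(6, -2)), Add(Add(2, 4), -2)))) = Add(-9, Mul(-1, Mul(Mul(3, Pow(Add(-4, K), -1), 4), Add(6, -2)))) = Add(-9, Mul(-1, Mul(Mul(12, Pow(Add(-4, K), -1)), 4))) = Add(-9, Mul(-1, Mul(48, Pow(Add(-4, K), -1)))) = Add(-9, Mul(-48, Pow(Add(-4, K), -1))))
Function('O')(T, S) = Rational(-61, 9) (Function('O')(T, S) = Mul(Rational(-1, 9), 61) = Rational(-61, 9))
Pow(Add(Function('O')(Function('v')(10, -8), Function('c')(-7)), -8576), -1) = Pow(Add(Rational(-61, 9), -8576), -1) = Pow(Rational(-77245, 9), -1) = Rational(-9, 77245)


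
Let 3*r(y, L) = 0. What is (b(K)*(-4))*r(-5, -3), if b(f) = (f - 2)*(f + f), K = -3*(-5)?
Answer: 0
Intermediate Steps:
r(y, L) = 0 (r(y, L) = (⅓)*0 = 0)
K = 15
b(f) = 2*f*(-2 + f) (b(f) = (-2 + f)*(2*f) = 2*f*(-2 + f))
(b(K)*(-4))*r(-5, -3) = ((2*15*(-2 + 15))*(-4))*0 = ((2*15*13)*(-4))*0 = (390*(-4))*0 = -1560*0 = 0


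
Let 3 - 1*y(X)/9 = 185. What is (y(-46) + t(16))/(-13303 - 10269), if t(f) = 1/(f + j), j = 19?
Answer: 57329/825020 ≈ 0.069488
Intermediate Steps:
t(f) = 1/(19 + f) (t(f) = 1/(f + 19) = 1/(19 + f))
y(X) = -1638 (y(X) = 27 - 9*185 = 27 - 1665 = -1638)
(y(-46) + t(16))/(-13303 - 10269) = (-1638 + 1/(19 + 16))/(-13303 - 10269) = (-1638 + 1/35)/(-23572) = (-1638 + 1/35)*(-1/23572) = -57329/35*(-1/23572) = 57329/825020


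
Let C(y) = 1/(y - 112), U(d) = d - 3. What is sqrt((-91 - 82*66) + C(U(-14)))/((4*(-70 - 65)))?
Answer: -4*I*sqrt(357717)/17415 ≈ -0.13737*I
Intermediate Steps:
U(d) = -3 + d
C(y) = 1/(-112 + y)
sqrt((-91 - 82*66) + C(U(-14)))/((4*(-70 - 65))) = sqrt((-91 - 82*66) + 1/(-112 + (-3 - 14)))/((4*(-70 - 65))) = sqrt((-91 - 5412) + 1/(-112 - 17))/((4*(-135))) = sqrt(-5503 + 1/(-129))/(-540) = sqrt(-5503 - 1/129)*(-1/540) = sqrt(-709888/129)*(-1/540) = (16*I*sqrt(357717)/129)*(-1/540) = -4*I*sqrt(357717)/17415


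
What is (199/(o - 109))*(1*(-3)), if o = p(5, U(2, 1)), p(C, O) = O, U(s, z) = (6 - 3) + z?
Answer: 199/35 ≈ 5.6857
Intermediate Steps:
U(s, z) = 3 + z
o = 4 (o = 3 + 1 = 4)
(199/(o - 109))*(1*(-3)) = (199/(4 - 109))*(1*(-3)) = (199/(-105))*(-3) = -1/105*199*(-3) = -199/105*(-3) = 199/35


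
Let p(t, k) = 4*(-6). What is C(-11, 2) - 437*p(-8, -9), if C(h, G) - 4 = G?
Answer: 10494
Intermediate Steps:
p(t, k) = -24
C(h, G) = 4 + G
C(-11, 2) - 437*p(-8, -9) = (4 + 2) - 437*(-24) = 6 + 10488 = 10494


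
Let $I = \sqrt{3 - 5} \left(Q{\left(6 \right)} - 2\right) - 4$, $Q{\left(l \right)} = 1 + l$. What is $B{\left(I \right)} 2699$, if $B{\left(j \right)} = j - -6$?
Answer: $5398 + 13495 i \sqrt{2} \approx 5398.0 + 19085.0 i$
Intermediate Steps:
$I = -4 + 5 i \sqrt{2}$ ($I = \sqrt{3 - 5} \left(\left(1 + 6\right) - 2\right) - 4 = \sqrt{-2} \left(7 - 2\right) - 4 = i \sqrt{2} \cdot 5 - 4 = 5 i \sqrt{2} - 4 = -4 + 5 i \sqrt{2} \approx -4.0 + 7.0711 i$)
$B{\left(j \right)} = 6 + j$ ($B{\left(j \right)} = j + 6 = 6 + j$)
$B{\left(I \right)} 2699 = \left(6 - \left(4 - 5 i \sqrt{2}\right)\right) 2699 = \left(2 + 5 i \sqrt{2}\right) 2699 = 5398 + 13495 i \sqrt{2}$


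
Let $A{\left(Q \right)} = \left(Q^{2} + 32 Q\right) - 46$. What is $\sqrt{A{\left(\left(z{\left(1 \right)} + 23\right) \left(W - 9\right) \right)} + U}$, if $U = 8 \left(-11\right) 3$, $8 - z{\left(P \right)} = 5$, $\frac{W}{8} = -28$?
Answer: $\sqrt{36505198} \approx 6042.0$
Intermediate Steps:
$W = -224$ ($W = 8 \left(-28\right) = -224$)
$z{\left(P \right)} = 3$ ($z{\left(P \right)} = 8 - 5 = 3$)
$A{\left(Q \right)} = -46 + Q^{2} + 32 Q$
$U = -264$ ($U = \left(-88\right) 3 = -264$)
$\sqrt{A{\left(\left(z{\left(1 \right)} + 23\right) \left(W - 9\right) \right)} + U} = \sqrt{\left(-46 + \left(\left(3 + 23\right) \left(-224 - 9\right)\right)^{2} + 32 \left(3 + 23\right) \left(-224 - 9\right)\right) - 264} = \sqrt{\left(-46 + \left(26 \left(-233\right)\right)^{2} + 32 \cdot 26 \left(-233\right)\right) - 264} = \sqrt{\left(-46 + \left(-6058\right)^{2} + 32 \left(-6058\right)\right) - 264} = \sqrt{\left(-46 + 36699364 - 193856\right) - 264} = \sqrt{36505462 - 264} = \sqrt{36505198}$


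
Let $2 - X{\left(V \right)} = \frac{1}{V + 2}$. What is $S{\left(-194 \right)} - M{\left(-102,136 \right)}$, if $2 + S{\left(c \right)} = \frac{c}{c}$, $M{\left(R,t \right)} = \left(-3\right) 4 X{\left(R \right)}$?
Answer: $\frac{578}{25} \approx 23.12$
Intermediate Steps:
$X{\left(V \right)} = 2 - \frac{1}{2 + V}$ ($X{\left(V \right)} = 2 - \frac{1}{V + 2} = 2 - \frac{1}{2 + V}$)
$M{\left(R,t \right)} = - \frac{12 \left(3 + 2 R\right)}{2 + R}$ ($M{\left(R,t \right)} = \left(-3\right) 4 \frac{3 + 2 R}{2 + R} = - 12 \frac{3 + 2 R}{2 + R} = - \frac{12 \left(3 + 2 R\right)}{2 + R}$)
$S{\left(c \right)} = -1$ ($S{\left(c \right)} = -2 + \frac{c}{c} = -2 + 1 = -1$)
$S{\left(-194 \right)} - M{\left(-102,136 \right)} = -1 - \frac{12 \left(-3 - -204\right)}{2 - 102} = -1 - \frac{12 \left(-3 + 204\right)}{-100} = -1 - 12 \left(- \frac{1}{100}\right) 201 = -1 - - \frac{603}{25} = -1 + \frac{603}{25} = \frac{578}{25}$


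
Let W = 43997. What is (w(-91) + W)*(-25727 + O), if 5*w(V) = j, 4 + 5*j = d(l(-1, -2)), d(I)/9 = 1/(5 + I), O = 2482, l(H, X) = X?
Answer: -5113546676/5 ≈ -1.0227e+9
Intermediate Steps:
d(I) = 9/(5 + I)
j = -⅕ (j = -⅘ + (9/(5 - 2))/5 = -⅘ + (9/3)/5 = -⅘ + (9*(⅓))/5 = -⅘ + (⅕)*3 = -⅘ + ⅗ = -⅕ ≈ -0.20000)
w(V) = -1/25 (w(V) = (⅕)*(-⅕) = -1/25)
(w(-91) + W)*(-25727 + O) = (-1/25 + 43997)*(-25727 + 2482) = (1099924/25)*(-23245) = -5113546676/5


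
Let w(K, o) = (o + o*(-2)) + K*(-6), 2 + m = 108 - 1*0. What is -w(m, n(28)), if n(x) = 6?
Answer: 642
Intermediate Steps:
m = 106 (m = -2 + (108 - 1*0) = -2 + (108 + 0) = -2 + 108 = 106)
w(K, o) = -o - 6*K (w(K, o) = (o - 2*o) - 6*K = -o - 6*K)
-w(m, n(28)) = -(-1*6 - 6*106) = -(-6 - 636) = -1*(-642) = 642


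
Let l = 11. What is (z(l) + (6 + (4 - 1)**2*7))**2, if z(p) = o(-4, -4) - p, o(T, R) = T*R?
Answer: 5476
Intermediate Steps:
o(T, R) = R*T
z(p) = 16 - p (z(p) = -4*(-4) - p = 16 - p)
(z(l) + (6 + (4 - 1)**2*7))**2 = ((16 - 1*11) + (6 + (4 - 1)**2*7))**2 = ((16 - 11) + (6 + 3**2*7))**2 = (5 + (6 + 9*7))**2 = (5 + (6 + 63))**2 = (5 + 69)**2 = 74**2 = 5476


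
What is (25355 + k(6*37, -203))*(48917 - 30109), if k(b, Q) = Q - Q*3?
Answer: 484512888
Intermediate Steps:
k(b, Q) = -2*Q (k(b, Q) = Q - 3*Q = -2*Q)
(25355 + k(6*37, -203))*(48917 - 30109) = (25355 - 2*(-203))*(48917 - 30109) = (25355 + 406)*18808 = 25761*18808 = 484512888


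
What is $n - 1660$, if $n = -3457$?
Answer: $-5117$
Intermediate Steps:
$n - 1660 = -3457 - 1660 = -5117$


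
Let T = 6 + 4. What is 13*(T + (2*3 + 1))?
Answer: 221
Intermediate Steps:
T = 10
13*(T + (2*3 + 1)) = 13*(10 + (2*3 + 1)) = 13*(10 + (6 + 1)) = 13*(10 + 7) = 13*17 = 221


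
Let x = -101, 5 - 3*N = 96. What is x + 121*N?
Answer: -11314/3 ≈ -3771.3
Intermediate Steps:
N = -91/3 (N = 5/3 - ⅓*96 = 5/3 - 32 = -91/3 ≈ -30.333)
x + 121*N = -101 + 121*(-91/3) = -101 - 11011/3 = -11314/3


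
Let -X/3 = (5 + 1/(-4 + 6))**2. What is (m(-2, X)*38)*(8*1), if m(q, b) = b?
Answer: -27588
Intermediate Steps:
X = -363/4 (X = -3*(5 + 1/(-4 + 6))**2 = -3*(5 + 1/2)**2 = -3*(11/2)**2 = -3*121/4 = -363/4 ≈ -90.750)
(m(-2, X)*38)*(8*1) = (-363/4*38)*(8*1) = -6897/2*8 = -27588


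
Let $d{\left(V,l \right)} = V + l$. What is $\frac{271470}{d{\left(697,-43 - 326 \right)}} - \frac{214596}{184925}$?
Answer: $\frac{25065601131}{30327700} \approx 826.49$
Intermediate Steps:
$\frac{271470}{d{\left(697,-43 - 326 \right)}} - \frac{214596}{184925} = \frac{271470}{697 - 369} - \frac{214596}{184925} = \frac{271470}{328} - \frac{214596}{184925} = 271470 \cdot \frac{1}{328} - \frac{214596}{184925} = \frac{135735}{164} - \frac{214596}{184925} = \frac{25065601131}{30327700}$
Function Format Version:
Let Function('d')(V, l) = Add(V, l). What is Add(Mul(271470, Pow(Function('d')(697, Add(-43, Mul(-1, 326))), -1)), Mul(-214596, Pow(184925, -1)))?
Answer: Rational(25065601131, 30327700) ≈ 826.49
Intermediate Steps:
Add(Mul(271470, Pow(Function('d')(697, Add(-43, Mul(-1, 326))), -1)), Mul(-214596, Pow(184925, -1))) = Add(Mul(271470, Pow(Add(697, Add(-43, Mul(-1, 326))), -1)), Mul(-214596, Pow(184925, -1))) = Add(Mul(271470, Pow(Add(697, Add(-43, -326)), -1)), Mul(-214596, Rational(1, 184925))) = Add(Mul(271470, Pow(Add(697, -369), -1)), Rational(-214596, 184925)) = Add(Mul(271470, Pow(328, -1)), Rational(-214596, 184925)) = Add(Mul(271470, Rational(1, 328)), Rational(-214596, 184925)) = Add(Rational(135735, 164), Rational(-214596, 184925)) = Rational(25065601131, 30327700)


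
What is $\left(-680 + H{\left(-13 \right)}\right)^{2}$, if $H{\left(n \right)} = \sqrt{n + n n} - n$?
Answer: $445045 - 2668 \sqrt{39} \approx 4.2838 \cdot 10^{5}$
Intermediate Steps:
$H{\left(n \right)} = \sqrt{n + n^{2}} - n$
$\left(-680 + H{\left(-13 \right)}\right)^{2} = \left(-680 + \left(\sqrt{- 13 \left(1 - 13\right)} - -13\right)\right)^{2} = \left(-680 + \left(\sqrt{\left(-13\right) \left(-12\right)} + 13\right)\right)^{2} = \left(-680 + \left(\sqrt{156} + 13\right)\right)^{2} = \left(-680 + \left(2 \sqrt{39} + 13\right)\right)^{2} = \left(-680 + \left(13 + 2 \sqrt{39}\right)\right)^{2} = \left(-667 + 2 \sqrt{39}\right)^{2}$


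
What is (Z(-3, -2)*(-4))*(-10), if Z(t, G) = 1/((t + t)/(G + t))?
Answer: 100/3 ≈ 33.333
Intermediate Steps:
Z(t, G) = (G + t)/(2*t) (Z(t, G) = 1/((2*t)/(G + t)) = 1/(2*t/(G + t)) = (G + t)/(2*t))
(Z(-3, -2)*(-4))*(-10) = (((½)*(-2 - 3)/(-3))*(-4))*(-10) = (((½)*(-⅓)*(-5))*(-4))*(-10) = ((⅚)*(-4))*(-10) = -10/3*(-10) = 100/3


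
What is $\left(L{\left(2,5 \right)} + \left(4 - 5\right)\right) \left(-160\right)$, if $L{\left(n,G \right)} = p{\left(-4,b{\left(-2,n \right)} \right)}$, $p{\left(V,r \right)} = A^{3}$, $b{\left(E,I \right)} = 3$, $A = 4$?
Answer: $-10080$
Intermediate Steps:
$p{\left(V,r \right)} = 64$ ($p{\left(V,r \right)} = 4^{3} = 64$)
$L{\left(n,G \right)} = 64$
$\left(L{\left(2,5 \right)} + \left(4 - 5\right)\right) \left(-160\right) = \left(64 + \left(4 - 5\right)\right) \left(-160\right) = \left(64 - 1\right) \left(-160\right) = 63 \left(-160\right) = -10080$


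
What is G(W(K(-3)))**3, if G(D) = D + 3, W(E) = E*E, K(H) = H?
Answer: 1728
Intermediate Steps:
W(E) = E**2
G(D) = 3 + D
G(W(K(-3)))**3 = (3 + (-3)**2)**3 = (3 + 9)**3 = 12**3 = 1728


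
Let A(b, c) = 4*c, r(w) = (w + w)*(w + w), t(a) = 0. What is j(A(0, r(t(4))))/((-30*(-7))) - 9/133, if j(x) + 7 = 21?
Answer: -2/1995 ≈ -0.0010025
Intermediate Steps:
r(w) = 4*w² (r(w) = (2*w)*(2*w) = 4*w²)
j(x) = 14 (j(x) = -7 + 21 = 14)
j(A(0, r(t(4))))/((-30*(-7))) - 9/133 = 14/((-30*(-7))) - 9/133 = 14/210 - 9*1/133 = 14*(1/210) - 9/133 = 1/15 - 9/133 = -2/1995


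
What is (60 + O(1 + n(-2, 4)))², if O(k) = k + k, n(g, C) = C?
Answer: 4900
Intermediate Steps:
O(k) = 2*k
(60 + O(1 + n(-2, 4)))² = (60 + 2*(1 + 4))² = (60 + 2*5)² = (60 + 10)² = 70² = 4900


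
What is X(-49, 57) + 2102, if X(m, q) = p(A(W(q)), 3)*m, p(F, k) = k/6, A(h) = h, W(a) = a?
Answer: 4155/2 ≈ 2077.5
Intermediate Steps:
p(F, k) = k/6 (p(F, k) = k*(⅙) = k/6)
X(m, q) = m/2 (X(m, q) = ((⅙)*3)*m = m/2)
X(-49, 57) + 2102 = (½)*(-49) + 2102 = -49/2 + 2102 = 4155/2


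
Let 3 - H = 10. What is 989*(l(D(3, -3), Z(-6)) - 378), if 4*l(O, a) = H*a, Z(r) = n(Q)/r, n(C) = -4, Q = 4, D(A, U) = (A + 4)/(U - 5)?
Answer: -2249975/6 ≈ -3.7500e+5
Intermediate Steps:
D(A, U) = (4 + A)/(-5 + U)
H = -7 (H = 3 - 1*10 = 3 - 10 = -7)
Z(r) = -4/r
l(O, a) = -7*a/4 (l(O, a) = (-7*a)/4 = -7*a/4)
989*(l(D(3, -3), Z(-6)) - 378) = 989*(-(-7)/(-6) - 378) = 989*(-(-7)*(-1)/6 - 378) = 989*(-7/4*2/3 - 378) = 989*(-7/6 - 378) = 989*(-2275/6) = -2249975/6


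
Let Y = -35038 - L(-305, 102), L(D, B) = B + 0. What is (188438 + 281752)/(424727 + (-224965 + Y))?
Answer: 78365/27437 ≈ 2.8562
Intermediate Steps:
L(D, B) = B
Y = -35140 (Y = -35038 - 1*102 = -35038 - 102 = -35140)
(188438 + 281752)/(424727 + (-224965 + Y)) = (188438 + 281752)/(424727 + (-224965 - 35140)) = 470190/(424727 - 260105) = 470190/164622 = 470190*(1/164622) = 78365/27437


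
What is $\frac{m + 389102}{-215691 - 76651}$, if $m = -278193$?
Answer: $- \frac{110909}{292342} \approx -0.37938$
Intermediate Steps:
$\frac{m + 389102}{-215691 - 76651} = \frac{-278193 + 389102}{-215691 - 76651} = \frac{110909}{-292342} = 110909 \left(- \frac{1}{292342}\right) = - \frac{110909}{292342}$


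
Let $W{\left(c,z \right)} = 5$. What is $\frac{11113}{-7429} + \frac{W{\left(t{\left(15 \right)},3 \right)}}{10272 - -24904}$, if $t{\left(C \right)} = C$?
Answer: $- \frac{390873743}{261322504} \approx -1.4958$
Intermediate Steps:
$\frac{11113}{-7429} + \frac{W{\left(t{\left(15 \right)},3 \right)}}{10272 - -24904} = \frac{11113}{-7429} + \frac{5}{10272 - -24904} = 11113 \left(- \frac{1}{7429}\right) + \frac{5}{10272 + 24904} = - \frac{11113}{7429} + \frac{5}{35176} = - \frac{390873743}{261322504}$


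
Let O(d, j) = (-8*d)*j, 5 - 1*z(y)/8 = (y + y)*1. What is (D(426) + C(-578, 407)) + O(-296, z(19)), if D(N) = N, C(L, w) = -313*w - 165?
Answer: -752282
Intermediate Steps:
C(L, w) = -165 - 313*w
z(y) = 40 - 16*y (z(y) = 40 - 8*(y + y) = 40 - 8*2*y = 40 - 16*y)
O(d, j) = -8*d*j
(D(426) + C(-578, 407)) + O(-296, z(19)) = (426 + (-165 - 313*407)) - 8*(-296)*(40 - 16*19) = (426 + (-165 - 127391)) - 8*(-296)*(40 - 304) = (426 - 127556) - 8*(-296)*(-264) = -127130 - 625152 = -752282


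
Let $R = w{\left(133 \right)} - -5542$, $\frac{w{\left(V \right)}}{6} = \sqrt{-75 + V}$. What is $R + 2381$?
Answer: $7923 + 6 \sqrt{58} \approx 7968.7$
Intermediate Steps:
$w{\left(V \right)} = 6 \sqrt{-75 + V}$
$R = 5542 + 6 \sqrt{58}$ ($R = 6 \sqrt{-75 + 133} - -5542 = 6 \sqrt{58} + 5542 = 5542 + 6 \sqrt{58} \approx 5587.7$)
$R + 2381 = \left(5542 + 6 \sqrt{58}\right) + 2381 = 7923 + 6 \sqrt{58}$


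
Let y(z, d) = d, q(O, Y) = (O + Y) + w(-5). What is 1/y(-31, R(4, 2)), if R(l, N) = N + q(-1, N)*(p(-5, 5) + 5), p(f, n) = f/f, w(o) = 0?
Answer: ⅛ ≈ 0.12500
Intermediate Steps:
p(f, n) = 1
q(O, Y) = O + Y (q(O, Y) = (O + Y) + 0 = O + Y)
R(l, N) = -6 + 7*N (R(l, N) = N + (-1 + N)*(1 + 5) = N + (-1 + N)*6 = N + (-6 + 6*N) = -6 + 7*N)
1/y(-31, R(4, 2)) = 1/(-6 + 7*2) = 1/(-6 + 14) = 1/8 = ⅛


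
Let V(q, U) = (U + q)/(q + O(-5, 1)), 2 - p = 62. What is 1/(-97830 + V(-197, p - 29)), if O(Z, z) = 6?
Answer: -191/18685244 ≈ -1.0222e-5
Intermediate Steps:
p = -60 (p = 2 - 1*62 = 2 - 62 = -60)
V(q, U) = (U + q)/(6 + q) (V(q, U) = (U + q)/(q + 6) = (U + q)/(6 + q))
1/(-97830 + V(-197, p - 29)) = 1/(-97830 + ((-60 - 29) - 197)/(6 - 197)) = 1/(-97830 + (-89 - 197)/(-191)) = 1/(-97830 - 1/191*(-286)) = 1/(-97830 + 286/191) = 1/(-18685244/191) = -191/18685244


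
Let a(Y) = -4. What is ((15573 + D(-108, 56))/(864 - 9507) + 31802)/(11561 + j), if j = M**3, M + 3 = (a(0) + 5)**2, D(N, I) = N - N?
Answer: 91616371/33284193 ≈ 2.7525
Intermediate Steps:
D(N, I) = 0
M = -2 (M = -3 + (-4 + 5)**2 = -3 + 1**2 = -3 + 1 = -2)
j = -8 (j = (-2)**3 = -8)
((15573 + D(-108, 56))/(864 - 9507) + 31802)/(11561 + j) = ((15573 + 0)/(864 - 9507) + 31802)/(11561 - 8) = (15573/(-8643) + 31802)/11553 = (15573*(-1/8643) + 31802)*(1/11553) = (-5191/2881 + 31802)*(1/11553) = (91616371/2881)*(1/11553) = 91616371/33284193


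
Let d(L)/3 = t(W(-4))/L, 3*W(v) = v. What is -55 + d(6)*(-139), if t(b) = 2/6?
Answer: -469/6 ≈ -78.167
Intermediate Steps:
W(v) = v/3
t(b) = 1/3 (t(b) = 2*(1/6) = 1/3)
d(L) = 1/L (d(L) = 3*(1/(3*L)) = 1/L)
-55 + d(6)*(-139) = -55 - 139/6 = -469/6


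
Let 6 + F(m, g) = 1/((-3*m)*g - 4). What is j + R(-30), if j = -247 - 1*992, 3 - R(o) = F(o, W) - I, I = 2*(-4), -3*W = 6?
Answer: -227791/184 ≈ -1238.0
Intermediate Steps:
W = -2 (W = -1/3*6 = -2)
F(m, g) = -6 + 1/(-4 - 3*g*m) (F(m, g) = -6 + 1/((-3*m)*g - 4) = -6 + 1/(-3*g*m - 4) = -6 + 1/(-4 - 3*g*m))
I = -8
R(o) = -5 - (-25 + 36*o)/(4 - 6*o) (R(o) = 3 - ((-25 - 18*(-2)*o)/(4 + 3*(-2)*o) - 1*(-8)) = 3 - ((-25 + 36*o)/(4 - 6*o) + 8) = 3 - (8 + (-25 + 36*o)/(4 - 6*o)) = 3 + (-8 - (-25 + 36*o)/(4 - 6*o)) = -5 - (-25 + 36*o)/(4 - 6*o))
j = -1239 (j = -247 - 992 = -1239)
j + R(-30) = -1239 + (-5 + 6*(-30))/(2*(-2 + 3*(-30))) = -1239 + (-5 - 180)/(2*(-2 - 90)) = -1239 + (1/2)*(-185)/(-92) = -1239 + (1/2)*(-1/92)*(-185) = -1239 + 185/184 = -227791/184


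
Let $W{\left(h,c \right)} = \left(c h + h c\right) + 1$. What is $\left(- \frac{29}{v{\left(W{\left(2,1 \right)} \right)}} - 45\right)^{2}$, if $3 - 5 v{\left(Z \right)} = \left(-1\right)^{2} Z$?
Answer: $\frac{3025}{4} \approx 756.25$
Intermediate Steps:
$W{\left(h,c \right)} = 1 + 2 c h$ ($W{\left(h,c \right)} = \left(c h + c h\right) + 1 = 2 c h + 1 = 1 + 2 c h$)
$v{\left(Z \right)} = \frac{3}{5} - \frac{Z}{5}$ ($v{\left(Z \right)} = \frac{3}{5} - \frac{\left(-1\right)^{2} Z}{5} = \frac{3}{5} - \frac{1 Z}{5} = \frac{3}{5} - \frac{Z}{5}$)
$\left(- \frac{29}{v{\left(W{\left(2,1 \right)} \right)}} - 45\right)^{2} = \left(- \frac{29}{\frac{3}{5} - \frac{1 + 2 \cdot 1 \cdot 2}{5}} - 45\right)^{2} = \left(- \frac{29}{\frac{3}{5} - \frac{1 + 4}{5}} - 45\right)^{2} = \left(- \frac{29}{\frac{3}{5} - 1} - 45\right)^{2} = \left(- \frac{29}{- \frac{2}{5}} - 45\right)^{2} = \left(\left(-29\right) \left(- \frac{5}{2}\right) - 45\right)^{2} = \left(\frac{145}{2} - 45\right)^{2} = \left(\frac{55}{2}\right)^{2} = \frac{3025}{4}$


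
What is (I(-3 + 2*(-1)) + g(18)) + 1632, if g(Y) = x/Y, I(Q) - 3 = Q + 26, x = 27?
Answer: 3315/2 ≈ 1657.5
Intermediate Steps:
I(Q) = 29 + Q (I(Q) = 3 + (Q + 26) = 3 + (26 + Q) = 29 + Q)
g(Y) = 27/Y
(I(-3 + 2*(-1)) + g(18)) + 1632 = ((29 + (-3 + 2*(-1))) + 27/18) + 1632 = ((29 + (-3 - 2)) + 27*(1/18)) + 1632 = ((29 - 5) + 3/2) + 1632 = (24 + 3/2) + 1632 = 51/2 + 1632 = 3315/2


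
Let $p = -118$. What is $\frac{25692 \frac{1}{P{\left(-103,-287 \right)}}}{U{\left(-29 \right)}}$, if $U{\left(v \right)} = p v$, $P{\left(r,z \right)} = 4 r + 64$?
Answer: $- \frac{2141}{99238} \approx -0.021574$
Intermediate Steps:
$P{\left(r,z \right)} = 64 + 4 r$
$U{\left(v \right)} = - 118 v$
$\frac{25692 \frac{1}{P{\left(-103,-287 \right)}}}{U{\left(-29 \right)}} = \frac{25692 \frac{1}{64 + 4 \left(-103\right)}}{\left(-118\right) \left(-29\right)} = \frac{25692 \frac{1}{64 - 412}}{3422} = \frac{25692}{-348} \cdot \frac{1}{3422} = 25692 \left(- \frac{1}{348}\right) \frac{1}{3422} = \left(- \frac{2141}{29}\right) \frac{1}{3422} = - \frac{2141}{99238}$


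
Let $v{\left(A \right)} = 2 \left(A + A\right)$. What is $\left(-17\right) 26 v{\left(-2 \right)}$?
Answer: $3536$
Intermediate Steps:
$v{\left(A \right)} = 4 A$ ($v{\left(A \right)} = 2 \cdot 2 A = 4 A$)
$\left(-17\right) 26 v{\left(-2 \right)} = \left(-17\right) 26 \cdot 4 \left(-2\right) = \left(-442\right) \left(-8\right) = 3536$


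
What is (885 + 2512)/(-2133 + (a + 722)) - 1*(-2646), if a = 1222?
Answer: 496697/189 ≈ 2628.0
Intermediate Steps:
(885 + 2512)/(-2133 + (a + 722)) - 1*(-2646) = (885 + 2512)/(-2133 + (1222 + 722)) - 1*(-2646) = 3397/(-2133 + 1944) + 2646 = 3397/(-189) + 2646 = 3397*(-1/189) + 2646 = -3397/189 + 2646 = 496697/189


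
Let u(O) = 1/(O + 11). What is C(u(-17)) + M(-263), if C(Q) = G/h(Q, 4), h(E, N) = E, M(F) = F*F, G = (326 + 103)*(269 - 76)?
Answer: -427613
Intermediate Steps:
G = 82797 (G = 429*193 = 82797)
u(O) = 1/(11 + O)
M(F) = F²
C(Q) = 82797/Q
C(u(-17)) + M(-263) = 82797/(1/(11 - 17)) + (-263)² = 82797/(1/(-6)) + 69169 = 82797/(-⅙) + 69169 = 82797*(-6) + 69169 = -496782 + 69169 = -427613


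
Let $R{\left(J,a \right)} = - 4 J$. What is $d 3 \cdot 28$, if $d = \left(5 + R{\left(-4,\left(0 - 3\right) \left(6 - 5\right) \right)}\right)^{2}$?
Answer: $37044$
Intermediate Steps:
$d = 441$ ($d = \left(5 - -16\right)^{2} = \left(5 + 16\right)^{2} = 21^{2} = 441$)
$d 3 \cdot 28 = 441 \cdot 3 \cdot 28 = 1323 \cdot 28 = 37044$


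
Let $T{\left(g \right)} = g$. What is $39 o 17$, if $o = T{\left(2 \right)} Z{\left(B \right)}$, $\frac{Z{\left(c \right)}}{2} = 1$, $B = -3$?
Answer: $2652$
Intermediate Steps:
$Z{\left(c \right)} = 2$ ($Z{\left(c \right)} = 2 \cdot 1 = 2$)
$o = 4$ ($o = 2 \cdot 2 = 4$)
$39 o 17 = 39 \cdot 4 \cdot 17 = 156 \cdot 17 = 2652$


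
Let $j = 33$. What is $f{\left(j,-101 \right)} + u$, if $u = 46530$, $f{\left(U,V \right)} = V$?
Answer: $46429$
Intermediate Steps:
$f{\left(j,-101 \right)} + u = -101 + 46530 = 46429$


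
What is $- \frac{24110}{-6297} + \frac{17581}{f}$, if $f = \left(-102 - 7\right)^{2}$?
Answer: $\frac{397158467}{74814657} \approx 5.3086$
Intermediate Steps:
$f = 11881$ ($f = \left(-109\right)^{2} = 11881$)
$- \frac{24110}{-6297} + \frac{17581}{f} = - \frac{24110}{-6297} + \frac{17581}{11881} = \left(-24110\right) \left(- \frac{1}{6297}\right) + 17581 \cdot \frac{1}{11881} = \frac{24110}{6297} + \frac{17581}{11881} = \frac{397158467}{74814657}$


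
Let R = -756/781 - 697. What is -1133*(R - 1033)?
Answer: 139244258/71 ≈ 1.9612e+6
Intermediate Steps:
R = -545113/781 (R = -756*1/781 - 697 = -756/781 - 697 = -545113/781 ≈ -697.97)
-1133*(R - 1033) = -1133*(-545113/781 - 1033) = -1133*(-1351886/781) = 139244258/71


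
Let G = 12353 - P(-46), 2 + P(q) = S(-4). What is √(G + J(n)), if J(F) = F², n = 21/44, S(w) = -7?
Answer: 13*√141617/44 ≈ 111.19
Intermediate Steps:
n = 21/44 (n = 21*(1/44) = 21/44 ≈ 0.47727)
P(q) = -9 (P(q) = -2 - 7 = -9)
G = 12362 (G = 12353 - 1*(-9) = 12353 + 9 = 12362)
√(G + J(n)) = √(12362 + (21/44)²) = √(12362 + 441/1936) = √(23933273/1936) = 13*√141617/44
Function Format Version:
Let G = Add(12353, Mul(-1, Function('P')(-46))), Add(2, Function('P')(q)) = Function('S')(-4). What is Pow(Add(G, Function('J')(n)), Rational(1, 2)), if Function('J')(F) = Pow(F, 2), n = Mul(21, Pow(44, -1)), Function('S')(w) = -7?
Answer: Mul(Rational(13, 44), Pow(141617, Rational(1, 2))) ≈ 111.19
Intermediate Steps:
n = Rational(21, 44) (n = Mul(21, Rational(1, 44)) = Rational(21, 44) ≈ 0.47727)
Function('P')(q) = -9 (Function('P')(q) = Add(-2, -7) = -9)
G = 12362 (G = Add(12353, Mul(-1, -9)) = Add(12353, 9) = 12362)
Pow(Add(G, Function('J')(n)), Rational(1, 2)) = Pow(Add(12362, Pow(Rational(21, 44), 2)), Rational(1, 2)) = Pow(Add(12362, Rational(441, 1936)), Rational(1, 2)) = Pow(Rational(23933273, 1936), Rational(1, 2)) = Mul(Rational(13, 44), Pow(141617, Rational(1, 2)))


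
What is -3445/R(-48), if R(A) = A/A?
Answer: -3445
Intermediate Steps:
R(A) = 1
-3445/R(-48) = -3445/1 = -3445*1 = -3445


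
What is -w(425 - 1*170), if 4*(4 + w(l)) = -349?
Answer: 365/4 ≈ 91.250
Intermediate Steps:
w(l) = -365/4 (w(l) = -4 + (¼)*(-349) = -4 - 349/4 = -365/4)
-w(425 - 1*170) = -1*(-365/4) = 365/4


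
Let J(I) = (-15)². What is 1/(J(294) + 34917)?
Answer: 1/35142 ≈ 2.8456e-5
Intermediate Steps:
J(I) = 225
1/(J(294) + 34917) = 1/(225 + 34917) = 1/35142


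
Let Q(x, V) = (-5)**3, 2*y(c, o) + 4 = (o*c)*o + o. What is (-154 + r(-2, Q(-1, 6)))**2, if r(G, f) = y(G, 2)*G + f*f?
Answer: 239661361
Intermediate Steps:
y(c, o) = -2 + o/2 + c*o**2/2 (y(c, o) = -2 + ((o*c)*o + o)/2 = -2 + ((c*o)*o + o)/2 = -2 + (c*o**2 + o)/2 = -2 + (o + c*o**2)/2 = -2 + (o/2 + c*o**2/2) = -2 + o/2 + c*o**2/2)
Q(x, V) = -125
r(G, f) = f**2 + G*(-1 + 2*G) (r(G, f) = (-2 + (1/2)*2 + (1/2)*G*2**2)*G + f*f = (-2 + 1 + (1/2)*G*4)*G + f**2 = (-2 + 1 + 2*G)*G + f**2 = (-1 + 2*G)*G + f**2 = G*(-1 + 2*G) + f**2 = f**2 + G*(-1 + 2*G))
(-154 + r(-2, Q(-1, 6)))**2 = (-154 + ((-125)**2 - 2*(-1 + 2*(-2))))**2 = (-154 + (15625 - 2*(-1 - 4)))**2 = (-154 + (15625 - 2*(-5)))**2 = (-154 + (15625 + 10))**2 = (-154 + 15635)**2 = 15481**2 = 239661361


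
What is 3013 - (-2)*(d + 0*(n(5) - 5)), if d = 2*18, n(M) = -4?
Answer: 3085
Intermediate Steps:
d = 36
3013 - (-2)*(d + 0*(n(5) - 5)) = 3013 - (-2)*(36 + 0*(-4 - 5)) = 3013 - (-2)*(36 + 0*(-9)) = 3013 - (-2)*(36 + 0) = 3013 - (-2)*36 = 3013 - 1*(-72) = 3013 + 72 = 3085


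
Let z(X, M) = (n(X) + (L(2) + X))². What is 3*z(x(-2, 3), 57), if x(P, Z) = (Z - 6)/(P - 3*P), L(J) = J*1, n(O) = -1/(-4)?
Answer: 27/4 ≈ 6.7500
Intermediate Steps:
n(O) = ¼ (n(O) = -1*(-¼) = ¼)
L(J) = J
x(P, Z) = -(-6 + Z)/(2*P) (x(P, Z) = (-6 + Z)/((-2*P)) = (-6 + Z)*(-1/(2*P)) = -(-6 + Z)/(2*P))
z(X, M) = (9/4 + X)² (z(X, M) = (¼ + (2 + X))² = (9/4 + X)²)
3*z(x(-2, 3), 57) = 3*((9 + 4*((½)*(6 - 1*3)/(-2)))²/16) = 3*((9 + 4*((½)*(-½)*(6 - 3)))²/16) = 3*((9 + 4*((½)*(-½)*3))²/16) = 3*((9 + 4*(-¾))²/16) = 3*((9 - 3)²/16) = 3*((1/16)*6²) = 3*((1/16)*36) = 3*(9/4) = 27/4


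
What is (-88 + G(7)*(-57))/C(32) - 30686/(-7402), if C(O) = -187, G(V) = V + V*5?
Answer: 709119/40711 ≈ 17.418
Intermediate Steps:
G(V) = 6*V (G(V) = V + 5*V = 6*V)
(-88 + G(7)*(-57))/C(32) - 30686/(-7402) = (-88 + (6*7)*(-57))/(-187) - 30686/(-7402) = (-88 + 42*(-57))*(-1/187) - 30686*(-1/7402) = (-88 - 2394)*(-1/187) + 15343/3701 = -2482*(-1/187) + 15343/3701 = 146/11 + 15343/3701 = 709119/40711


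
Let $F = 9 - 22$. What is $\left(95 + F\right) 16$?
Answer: $1312$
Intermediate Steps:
$F = -13$
$\left(95 + F\right) 16 = \left(95 - 13\right) 16 = 82 \cdot 16 = 1312$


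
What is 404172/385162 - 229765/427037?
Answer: 42049825717/82239212497 ≈ 0.51131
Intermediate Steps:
404172/385162 - 229765/427037 = 404172*(1/385162) - 229765*1/427037 = 202086/192581 - 229765/427037 = 42049825717/82239212497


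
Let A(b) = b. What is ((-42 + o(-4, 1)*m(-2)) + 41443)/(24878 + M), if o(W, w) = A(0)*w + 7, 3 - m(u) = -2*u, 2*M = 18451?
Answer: 82788/68207 ≈ 1.2138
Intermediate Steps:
M = 18451/2 (M = (½)*18451 = 18451/2 ≈ 9225.5)
m(u) = 3 + 2*u (m(u) = 3 - (-2)*u = 3 + 2*u)
o(W, w) = 7 (o(W, w) = 0*w + 7 = 0 + 7 = 7)
((-42 + o(-4, 1)*m(-2)) + 41443)/(24878 + M) = ((-42 + 7*(3 + 2*(-2))) + 41443)/(24878 + 18451/2) = ((-42 + 7*(3 - 4)) + 41443)/(68207/2) = ((-42 + 7*(-1)) + 41443)*(2/68207) = ((-42 - 7) + 41443)*(2/68207) = (-49 + 41443)*(2/68207) = 41394*(2/68207) = 82788/68207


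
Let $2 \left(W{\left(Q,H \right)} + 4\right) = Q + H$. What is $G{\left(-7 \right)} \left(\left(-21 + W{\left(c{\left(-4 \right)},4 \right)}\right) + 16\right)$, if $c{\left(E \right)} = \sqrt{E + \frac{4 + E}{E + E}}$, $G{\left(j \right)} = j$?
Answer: $49 - 7 i \approx 49.0 - 7.0 i$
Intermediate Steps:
$c{\left(E \right)} = \sqrt{E + \frac{4 + E}{2 E}}$
$W{\left(Q,H \right)} = -4 + \frac{H}{2} + \frac{Q}{2}$ ($W{\left(Q,H \right)} = -4 + \frac{Q + H}{2} = -4 + \frac{H + Q}{2} = -4 + \left(\frac{H}{2} + \frac{Q}{2}\right) = -4 + \frac{H}{2} + \frac{Q}{2}$)
$G{\left(-7 \right)} \left(\left(-21 + W{\left(c{\left(-4 \right)},4 \right)}\right) + 16\right) = - 7 \left(\left(-21 + \left(-4 + \frac{1}{2} \cdot 4 + \frac{\frac{1}{2} \sqrt{2 + 4 \left(-4\right) + \frac{8}{-4}}}{2}\right)\right) + 16\right) = - 7 \left(\left(-21 + \left(-4 + 2 + \frac{\frac{1}{2} \sqrt{2 - 16 + 8 \left(- \frac{1}{4}\right)}}{2}\right)\right) + 16\right) = - 7 \left(\left(-21 + \left(-4 + 2 + \frac{\frac{1}{2} \sqrt{2 - 16 - 2}}{2}\right)\right) + 16\right) = - 7 \left(\left(-21 + \left(-4 + 2 + \frac{\frac{1}{2} \sqrt{-16}}{2}\right)\right) + 16\right) = - 7 \left(\left(-21 + \left(-4 + 2 + \frac{\frac{1}{2} \cdot 4 i}{2}\right)\right) + 16\right) = - 7 \left(\left(-21 + \left(-4 + 2 + \frac{2 i}{2}\right)\right) + 16\right) = - 7 \left(\left(-21 + \left(-4 + 2 + i\right)\right) + 16\right) = - 7 \left(\left(-21 - \left(2 - i\right)\right) + 16\right) = - 7 \left(\left(-23 + i\right) + 16\right) = - 7 \left(-7 + i\right) = 49 - 7 i$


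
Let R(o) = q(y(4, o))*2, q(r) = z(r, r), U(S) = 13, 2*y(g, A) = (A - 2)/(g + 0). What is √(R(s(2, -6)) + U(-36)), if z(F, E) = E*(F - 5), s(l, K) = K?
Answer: 5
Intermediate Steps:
y(g, A) = (-2 + A)/(2*g) (y(g, A) = ((A - 2)/(g + 0))/2 = ((-2 + A)/g)/2 = (-2 + A)/(2*g))
z(F, E) = E*(-5 + F)
q(r) = r*(-5 + r)
R(o) = 2*(-21/4 + o/8)*(-¼ + o/8) (R(o) = (((½)*(-2 + o)/4)*(-5 + (½)*(-2 + o)/4))*2 = (((½)*(¼)*(-2 + o))*(-5 + (½)*(¼)*(-2 + o)))*2 = ((-¼ + o/8)*(-5 + (-¼ + o/8)))*2 = ((-¼ + o/8)*(-21/4 + o/8))*2 = ((-21/4 + o/8)*(-¼ + o/8))*2 = 2*(-21/4 + o/8)*(-¼ + o/8))
√(R(s(2, -6)) + U(-36)) = √((-42 - 6)*(-2 - 6)/32 + 13) = √((1/32)*(-48)*(-8) + 13) = √(12 + 13) = √25 = 5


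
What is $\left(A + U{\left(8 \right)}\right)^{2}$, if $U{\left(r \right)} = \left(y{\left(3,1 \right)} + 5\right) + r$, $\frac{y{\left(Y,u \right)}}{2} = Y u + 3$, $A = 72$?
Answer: $9409$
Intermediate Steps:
$y{\left(Y,u \right)} = 6 + 2 Y u$ ($y{\left(Y,u \right)} = 2 \left(Y u + 3\right) = 2 \left(3 + Y u\right) = 6 + 2 Y u$)
$U{\left(r \right)} = 17 + r$ ($U{\left(r \right)} = \left(\left(6 + 2 \cdot 3 \cdot 1\right) + 5\right) + r = \left(\left(6 + 6\right) + 5\right) + r = \left(12 + 5\right) + r = 17 + r$)
$\left(A + U{\left(8 \right)}\right)^{2} = \left(72 + \left(17 + 8\right)\right)^{2} = \left(72 + 25\right)^{2} = 97^{2} = 9409$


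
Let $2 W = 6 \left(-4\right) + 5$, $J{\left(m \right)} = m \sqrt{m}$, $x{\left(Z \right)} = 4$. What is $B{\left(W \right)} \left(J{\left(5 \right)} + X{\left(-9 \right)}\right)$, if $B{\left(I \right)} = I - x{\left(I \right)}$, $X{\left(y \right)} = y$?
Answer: $\frac{243}{2} - \frac{135 \sqrt{5}}{2} \approx -29.435$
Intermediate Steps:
$J{\left(m \right)} = m^{\frac{3}{2}}$
$W = - \frac{19}{2}$ ($W = \frac{6 \left(-4\right) + 5}{2} = \frac{-24 + 5}{2} = \frac{1}{2} \left(-19\right) = - \frac{19}{2} \approx -9.5$)
$B{\left(I \right)} = -4 + I$ ($B{\left(I \right)} = I - 4 = -4 + I$)
$B{\left(W \right)} \left(J{\left(5 \right)} + X{\left(-9 \right)}\right) = \left(-4 - \frac{19}{2}\right) \left(5^{\frac{3}{2}} - 9\right) = - \frac{27 \left(5 \sqrt{5} - 9\right)}{2} = - \frac{27 \left(-9 + 5 \sqrt{5}\right)}{2} = \frac{243}{2} - \frac{135 \sqrt{5}}{2}$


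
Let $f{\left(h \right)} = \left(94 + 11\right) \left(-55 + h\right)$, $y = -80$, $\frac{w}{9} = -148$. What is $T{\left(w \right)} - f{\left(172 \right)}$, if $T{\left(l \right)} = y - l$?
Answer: $-11033$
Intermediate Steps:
$w = -1332$ ($w = 9 \left(-148\right) = -1332$)
$T{\left(l \right)} = -80 - l$
$f{\left(h \right)} = -5775 + 105 h$ ($f{\left(h \right)} = 105 \left(-55 + h\right) = -5775 + 105 h$)
$T{\left(w \right)} - f{\left(172 \right)} = \left(-80 - -1332\right) - \left(-5775 + 105 \cdot 172\right) = \left(-80 + 1332\right) - \left(-5775 + 18060\right) = 1252 - 12285 = -11033$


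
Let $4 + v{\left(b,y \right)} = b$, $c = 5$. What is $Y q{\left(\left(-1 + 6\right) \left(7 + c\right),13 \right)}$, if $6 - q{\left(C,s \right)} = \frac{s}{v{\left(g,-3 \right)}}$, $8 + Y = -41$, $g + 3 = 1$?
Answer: $- \frac{2401}{6} \approx -400.17$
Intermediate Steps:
$g = -2$ ($g = -3 + 1 = -2$)
$Y = -49$ ($Y = -8 - 41 = -49$)
$v{\left(b,y \right)} = -4 + b$
$q{\left(C,s \right)} = 6 + \frac{s}{6}$ ($q{\left(C,s \right)} = 6 - \frac{s}{-4 - 2} = 6 - \frac{s}{-6} = 6 - s \left(- \frac{1}{6}\right) = 6 - - \frac{s}{6} = 6 + \frac{s}{6}$)
$Y q{\left(\left(-1 + 6\right) \left(7 + c\right),13 \right)} = - 49 \left(6 + \frac{1}{6} \cdot 13\right) = - 49 \left(6 + \frac{13}{6}\right) = \left(-49\right) \frac{49}{6} = - \frac{2401}{6}$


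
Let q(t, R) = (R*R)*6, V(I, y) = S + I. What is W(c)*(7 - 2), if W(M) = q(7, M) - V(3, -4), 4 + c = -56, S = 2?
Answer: 107975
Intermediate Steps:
c = -60 (c = -4 - 56 = -60)
V(I, y) = 2 + I
q(t, R) = 6*R² (q(t, R) = R²*6 = 6*R²)
W(M) = -5 + 6*M² (W(M) = 6*M² - (2 + 3) = 6*M² - 1*5 = 6*M² - 5 = -5 + 6*M²)
W(c)*(7 - 2) = (-5 + 6*(-60)²)*(7 - 2) = (-5 + 6*3600)*5 = (-5 + 21600)*5 = 21595*5 = 107975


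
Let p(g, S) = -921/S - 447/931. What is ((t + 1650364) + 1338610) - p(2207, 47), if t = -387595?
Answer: 113829419363/43757 ≈ 2.6014e+6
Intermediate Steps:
p(g, S) = -447/931 - 921/S (p(g, S) = -921/S - 447*1/931 = -921/S - 447/931 = -447/931 - 921/S)
((t + 1650364) + 1338610) - p(2207, 47) = ((-387595 + 1650364) + 1338610) - (-447/931 - 921/47) = (1262769 + 1338610) - (-447/931 - 921*1/47) = 2601379 - (-447/931 - 921/47) = 2601379 - 1*(-878460/43757) = 2601379 + 878460/43757 = 113829419363/43757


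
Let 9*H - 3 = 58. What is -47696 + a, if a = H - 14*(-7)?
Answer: -428321/9 ≈ -47591.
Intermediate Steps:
H = 61/9 (H = ⅓ + (⅑)*58 = ⅓ + 58/9 = 61/9 ≈ 6.7778)
a = 943/9 (a = 61/9 - 14*(-7) = 61/9 + 98 = 943/9 ≈ 104.78)
-47696 + a = -47696 + 943/9 = -428321/9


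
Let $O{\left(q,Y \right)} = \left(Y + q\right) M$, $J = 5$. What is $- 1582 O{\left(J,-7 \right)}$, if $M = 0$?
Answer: $0$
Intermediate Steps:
$O{\left(q,Y \right)} = 0$ ($O{\left(q,Y \right)} = \left(Y + q\right) 0 = 0$)
$- 1582 O{\left(J,-7 \right)} = \left(-1582\right) 0 = 0$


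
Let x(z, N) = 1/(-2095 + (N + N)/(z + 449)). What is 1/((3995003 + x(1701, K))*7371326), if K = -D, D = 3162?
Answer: 2255287/66414750389188116236 ≈ 3.3958e-14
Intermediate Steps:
K = -3162 (K = -1*3162 = -3162)
x(z, N) = 1/(-2095 + 2*N/(449 + z)) (x(z, N) = 1/(-2095 + (2*N)/(449 + z)) = 1/(-2095 + 2*N/(449 + z)))
1/((3995003 + x(1701, K))*7371326) = 1/((3995003 + (-449 - 1*1701)/(940655 - 2*(-3162) + 2095*1701))*7371326) = (1/7371326)/(3995003 + (-449 - 1701)/(940655 + 6324 + 3563595)) = (1/7371326)/(3995003 - 2150/4510574) = (1/7371326)/(3995003 + (1/4510574)*(-2150)) = (1/7371326)/(3995003 - 1075/2255287) = (1/7371326)/(9009878329786/2255287) = (2255287/9009878329786)*(1/7371326) = 2255287/66414750389188116236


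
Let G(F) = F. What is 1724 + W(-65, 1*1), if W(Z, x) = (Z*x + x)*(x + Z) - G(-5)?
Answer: 5825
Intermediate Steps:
W(Z, x) = 5 + (Z + x)*(x + Z*x) (W(Z, x) = (Z*x + x)*(x + Z) - 1*(-5) = (x + Z*x)*(Z + x) + 5 = (Z + x)*(x + Z*x) + 5 = 5 + (Z + x)*(x + Z*x))
1724 + W(-65, 1*1) = 1724 + (5 + (1*1)² - 65 - 65*1² + (1*1)*(-65)²) = 1724 + (5 + 1² - 65*1 - 65*1² + 1*4225) = 1724 + (5 + 1 - 65 - 65*1 + 4225) = 1724 + (5 + 1 - 65 - 65 + 4225) = 1724 + 4101 = 5825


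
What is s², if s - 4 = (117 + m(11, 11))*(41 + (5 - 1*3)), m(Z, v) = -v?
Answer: 20811844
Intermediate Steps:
s = 4562 (s = 4 + (117 - 1*11)*(41 + (5 - 1*3)) = 4 + (117 - 11)*(41 + (5 - 3)) = 4 + 106*(41 + 2) = 4 + 106*43 = 4 + 4558 = 4562)
s² = 4562² = 20811844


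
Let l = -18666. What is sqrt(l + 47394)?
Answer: 6*sqrt(798) ≈ 169.49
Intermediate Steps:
sqrt(l + 47394) = sqrt(-18666 + 47394) = sqrt(28728) = 6*sqrt(798)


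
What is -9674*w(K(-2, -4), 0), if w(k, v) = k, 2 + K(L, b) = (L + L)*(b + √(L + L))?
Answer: -135436 + 77392*I ≈ -1.3544e+5 + 77392.0*I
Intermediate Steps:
K(L, b) = -2 + 2*L*(b + √2*√L) (K(L, b) = -2 + (L + L)*(b + √(L + L)) = -2 + (2*L)*(b + √(2*L)) = -2 + (2*L)*(b + √2*√L) = -2 + 2*L*(b + √2*√L))
-9674*w(K(-2, -4), 0) = -9674*(-2 + 2*(-2)*(-4) + 2*√2*(-2)^(3/2)) = -9674*(-2 + 16 + 2*√2*(-2*I*√2)) = -9674*(-2 + 16 - 8*I) = -9674*(14 - 8*I) = -135436 + 77392*I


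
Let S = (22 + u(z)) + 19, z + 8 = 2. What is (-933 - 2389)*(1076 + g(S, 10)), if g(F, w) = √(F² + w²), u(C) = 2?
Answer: -3574472 - 3322*√1949 ≈ -3.7211e+6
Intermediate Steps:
z = -6 (z = -8 + 2 = -6)
S = 43 (S = (22 + 2) + 19 = 24 + 19 = 43)
(-933 - 2389)*(1076 + g(S, 10)) = (-933 - 2389)*(1076 + √(43² + 10²)) = -3322*(1076 + √(1849 + 100)) = -3322*(1076 + √1949) = -3574472 - 3322*√1949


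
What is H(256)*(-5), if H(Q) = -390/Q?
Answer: 975/128 ≈ 7.6172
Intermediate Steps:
H(256)*(-5) = -390/256*(-5) = -390*1/256*(-5) = -195/128*(-5) = 975/128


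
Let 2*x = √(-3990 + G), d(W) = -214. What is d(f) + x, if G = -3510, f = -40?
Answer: -214 + 25*I*√3 ≈ -214.0 + 43.301*I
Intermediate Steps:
x = 25*I*√3 (x = √(-3990 - 3510)/2 = √(-7500)/2 = (50*I*√3)/2 = 25*I*√3 ≈ 43.301*I)
d(f) + x = -214 + 25*I*√3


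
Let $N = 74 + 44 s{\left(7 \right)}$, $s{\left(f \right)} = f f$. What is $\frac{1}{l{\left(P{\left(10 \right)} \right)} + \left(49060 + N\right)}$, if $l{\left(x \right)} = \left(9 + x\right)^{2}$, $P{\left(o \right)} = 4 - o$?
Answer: $\frac{1}{51299} \approx 1.9494 \cdot 10^{-5}$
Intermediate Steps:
$s{\left(f \right)} = f^{2}$
$N = 2230$ ($N = 74 + 44 \cdot 7^{2} = 74 + 44 \cdot 49 = 74 + 2156 = 2230$)
$\frac{1}{l{\left(P{\left(10 \right)} \right)} + \left(49060 + N\right)} = \frac{1}{\left(9 + \left(4 - 10\right)\right)^{2} + \left(49060 + 2230\right)} = \frac{1}{\left(9 + \left(4 - 10\right)\right)^{2} + 51290} = \frac{1}{\left(9 - 6\right)^{2} + 51290} = \frac{1}{3^{2} + 51290} = \frac{1}{9 + 51290} = \frac{1}{51299}$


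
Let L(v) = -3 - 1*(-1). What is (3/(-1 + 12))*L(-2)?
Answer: -6/11 ≈ -0.54545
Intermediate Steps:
L(v) = -2 (L(v) = -3 + 1 = -2)
(3/(-1 + 12))*L(-2) = (3/(-1 + 12))*(-2) = (3/11)*(-2) = -6/11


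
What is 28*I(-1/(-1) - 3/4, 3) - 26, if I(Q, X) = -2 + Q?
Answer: -75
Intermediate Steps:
28*I(-1/(-1) - 3/4, 3) - 26 = 28*(-2 + (-1/(-1) - 3/4)) - 26 = 28*(-2 + (-1*(-1) - 3*¼)) - 26 = 28*(-2 + (1 - ¾)) - 26 = 28*(-2 + ¼) - 26 = 28*(-7/4) - 26 = -49 - 26 = -75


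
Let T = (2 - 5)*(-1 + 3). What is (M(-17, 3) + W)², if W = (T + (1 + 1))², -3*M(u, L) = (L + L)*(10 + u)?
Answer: 900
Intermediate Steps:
T = -6 (T = -3*2 = -6)
M(u, L) = -2*L*(10 + u)/3 (M(u, L) = -(L + L)*(10 + u)/3 = -2*L*(10 + u)/3)
W = 16 (W = (-6 + (1 + 1))² = (-6 + 2)² = (-4)² = 16)
(M(-17, 3) + W)² = (-⅔*3*(10 - 17) + 16)² = (-⅔*3*(-7) + 16)² = (14 + 16)² = 30² = 900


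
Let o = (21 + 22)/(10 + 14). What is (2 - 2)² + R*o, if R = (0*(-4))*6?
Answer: 0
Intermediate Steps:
R = 0 (R = 0*6 = 0)
o = 43/24 ≈ 1.7917
(2 - 2)² + R*o = (2 - 2)² + 0*(43/24) = 0² + 0 = 0 + 0 = 0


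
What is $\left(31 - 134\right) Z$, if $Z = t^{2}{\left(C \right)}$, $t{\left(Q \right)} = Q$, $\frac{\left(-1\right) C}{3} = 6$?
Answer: $-33372$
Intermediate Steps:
$C = -18$ ($C = \left(-3\right) 6 = -18$)
$Z = 324$ ($Z = \left(-18\right)^{2} = 324$)
$\left(31 - 134\right) Z = \left(31 - 134\right) 324 = \left(-103\right) 324 = -33372$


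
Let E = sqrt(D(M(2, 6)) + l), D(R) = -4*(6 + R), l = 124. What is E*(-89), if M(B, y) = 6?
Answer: -178*sqrt(19) ≈ -775.88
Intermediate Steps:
D(R) = -24 - 4*R
E = 2*sqrt(19) (E = sqrt((-24 - 4*6) + 124) = sqrt((-24 - 24) + 124) = sqrt(-48 + 124) = sqrt(76) = 2*sqrt(19) ≈ 8.7178)
E*(-89) = (2*sqrt(19))*(-89) = -178*sqrt(19)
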